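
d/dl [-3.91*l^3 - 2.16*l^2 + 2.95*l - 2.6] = -11.73*l^2 - 4.32*l + 2.95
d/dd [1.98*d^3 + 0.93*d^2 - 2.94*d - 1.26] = 5.94*d^2 + 1.86*d - 2.94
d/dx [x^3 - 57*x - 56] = 3*x^2 - 57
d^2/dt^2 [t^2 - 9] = 2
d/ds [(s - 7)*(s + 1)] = 2*s - 6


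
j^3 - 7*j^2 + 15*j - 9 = (j - 3)^2*(j - 1)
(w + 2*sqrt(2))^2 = w^2 + 4*sqrt(2)*w + 8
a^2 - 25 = (a - 5)*(a + 5)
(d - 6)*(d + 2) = d^2 - 4*d - 12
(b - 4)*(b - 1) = b^2 - 5*b + 4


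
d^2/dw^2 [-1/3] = 0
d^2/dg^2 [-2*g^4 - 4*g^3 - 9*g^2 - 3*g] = -24*g^2 - 24*g - 18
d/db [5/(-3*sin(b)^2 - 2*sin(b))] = 10*(3/tan(b) + cos(b)/sin(b)^2)/(3*sin(b) + 2)^2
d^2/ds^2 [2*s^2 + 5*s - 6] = 4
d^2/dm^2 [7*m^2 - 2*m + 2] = 14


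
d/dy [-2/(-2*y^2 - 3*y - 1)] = 2*(-4*y - 3)/(2*y^2 + 3*y + 1)^2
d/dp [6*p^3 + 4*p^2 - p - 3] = 18*p^2 + 8*p - 1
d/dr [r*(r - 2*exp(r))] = -2*r*exp(r) + 2*r - 2*exp(r)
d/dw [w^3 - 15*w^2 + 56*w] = 3*w^2 - 30*w + 56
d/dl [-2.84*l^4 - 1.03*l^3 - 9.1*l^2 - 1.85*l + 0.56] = -11.36*l^3 - 3.09*l^2 - 18.2*l - 1.85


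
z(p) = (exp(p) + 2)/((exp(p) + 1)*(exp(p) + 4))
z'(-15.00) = 0.00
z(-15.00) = 0.50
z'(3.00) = -0.04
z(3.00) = 0.04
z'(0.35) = -0.11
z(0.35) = 0.26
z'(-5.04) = -0.00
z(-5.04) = 0.50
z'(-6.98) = -0.00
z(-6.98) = 0.50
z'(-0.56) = -0.10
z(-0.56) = 0.36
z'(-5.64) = -0.00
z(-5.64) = 0.50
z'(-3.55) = -0.01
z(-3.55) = 0.49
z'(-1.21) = -0.07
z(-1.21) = 0.41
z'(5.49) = -0.00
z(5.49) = 0.00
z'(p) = -(exp(p) + 2)*exp(p)/((exp(p) + 1)*(exp(p) + 4)^2) + exp(p)/((exp(p) + 1)*(exp(p) + 4)) - (exp(p) + 2)*exp(p)/((exp(p) + 1)^2*(exp(p) + 4))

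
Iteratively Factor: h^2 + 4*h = (h + 4)*(h)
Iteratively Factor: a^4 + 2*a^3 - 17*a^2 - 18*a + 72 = (a - 2)*(a^3 + 4*a^2 - 9*a - 36) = (a - 2)*(a + 3)*(a^2 + a - 12) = (a - 3)*(a - 2)*(a + 3)*(a + 4)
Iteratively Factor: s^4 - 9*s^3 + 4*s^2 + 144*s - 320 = (s + 4)*(s^3 - 13*s^2 + 56*s - 80) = (s - 5)*(s + 4)*(s^2 - 8*s + 16) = (s - 5)*(s - 4)*(s + 4)*(s - 4)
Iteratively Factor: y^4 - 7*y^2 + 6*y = (y - 2)*(y^3 + 2*y^2 - 3*y) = (y - 2)*(y - 1)*(y^2 + 3*y) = (y - 2)*(y - 1)*(y + 3)*(y)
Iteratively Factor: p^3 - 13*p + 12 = (p - 3)*(p^2 + 3*p - 4) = (p - 3)*(p + 4)*(p - 1)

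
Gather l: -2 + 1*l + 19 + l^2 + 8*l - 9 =l^2 + 9*l + 8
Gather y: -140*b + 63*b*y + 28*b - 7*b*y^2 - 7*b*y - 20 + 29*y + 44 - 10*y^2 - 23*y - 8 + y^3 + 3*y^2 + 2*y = -112*b + y^3 + y^2*(-7*b - 7) + y*(56*b + 8) + 16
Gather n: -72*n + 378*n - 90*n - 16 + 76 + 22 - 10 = 216*n + 72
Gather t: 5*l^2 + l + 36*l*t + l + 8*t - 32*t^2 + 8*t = 5*l^2 + 2*l - 32*t^2 + t*(36*l + 16)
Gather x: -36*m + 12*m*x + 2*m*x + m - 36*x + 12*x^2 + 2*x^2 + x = -35*m + 14*x^2 + x*(14*m - 35)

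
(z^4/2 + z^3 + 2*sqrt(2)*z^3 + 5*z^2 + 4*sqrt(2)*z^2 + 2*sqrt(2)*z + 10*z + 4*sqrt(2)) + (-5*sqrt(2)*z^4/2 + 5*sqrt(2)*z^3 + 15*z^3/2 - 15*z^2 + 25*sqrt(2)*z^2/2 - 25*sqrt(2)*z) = -5*sqrt(2)*z^4/2 + z^4/2 + 17*z^3/2 + 7*sqrt(2)*z^3 - 10*z^2 + 33*sqrt(2)*z^2/2 - 23*sqrt(2)*z + 10*z + 4*sqrt(2)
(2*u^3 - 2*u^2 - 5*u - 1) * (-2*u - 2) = -4*u^4 + 14*u^2 + 12*u + 2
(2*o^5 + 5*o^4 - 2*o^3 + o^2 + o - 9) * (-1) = -2*o^5 - 5*o^4 + 2*o^3 - o^2 - o + 9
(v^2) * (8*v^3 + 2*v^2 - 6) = 8*v^5 + 2*v^4 - 6*v^2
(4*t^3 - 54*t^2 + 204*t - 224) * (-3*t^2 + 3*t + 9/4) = -12*t^5 + 174*t^4 - 765*t^3 + 2325*t^2/2 - 213*t - 504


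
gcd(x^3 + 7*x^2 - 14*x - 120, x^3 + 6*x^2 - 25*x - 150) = x^2 + 11*x + 30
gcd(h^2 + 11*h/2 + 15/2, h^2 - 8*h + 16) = 1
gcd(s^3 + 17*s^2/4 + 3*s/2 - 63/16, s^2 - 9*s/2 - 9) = s + 3/2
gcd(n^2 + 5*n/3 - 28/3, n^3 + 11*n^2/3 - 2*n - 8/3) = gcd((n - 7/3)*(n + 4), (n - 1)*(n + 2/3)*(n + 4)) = n + 4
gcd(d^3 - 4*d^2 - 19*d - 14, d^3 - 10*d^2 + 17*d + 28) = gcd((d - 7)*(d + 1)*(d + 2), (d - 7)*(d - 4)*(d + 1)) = d^2 - 6*d - 7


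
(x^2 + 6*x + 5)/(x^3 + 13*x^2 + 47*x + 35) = 1/(x + 7)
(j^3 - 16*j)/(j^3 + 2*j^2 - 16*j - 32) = j/(j + 2)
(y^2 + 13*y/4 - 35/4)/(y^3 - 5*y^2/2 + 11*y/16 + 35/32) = 8*(y + 5)/(8*y^2 - 6*y - 5)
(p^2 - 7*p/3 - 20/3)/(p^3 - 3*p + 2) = (3*p^2 - 7*p - 20)/(3*(p^3 - 3*p + 2))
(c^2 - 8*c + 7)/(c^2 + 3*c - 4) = (c - 7)/(c + 4)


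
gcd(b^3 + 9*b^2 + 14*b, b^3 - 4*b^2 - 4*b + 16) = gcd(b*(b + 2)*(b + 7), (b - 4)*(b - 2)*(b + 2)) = b + 2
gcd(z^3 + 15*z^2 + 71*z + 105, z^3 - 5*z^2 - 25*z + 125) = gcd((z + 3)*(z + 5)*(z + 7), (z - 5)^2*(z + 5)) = z + 5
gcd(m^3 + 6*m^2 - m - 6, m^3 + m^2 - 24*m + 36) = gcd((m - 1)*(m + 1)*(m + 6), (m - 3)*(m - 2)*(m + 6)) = m + 6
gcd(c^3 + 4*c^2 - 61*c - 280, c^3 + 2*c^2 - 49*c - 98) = c + 7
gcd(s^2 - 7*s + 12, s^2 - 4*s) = s - 4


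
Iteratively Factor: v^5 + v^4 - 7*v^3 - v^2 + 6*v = (v + 3)*(v^4 - 2*v^3 - v^2 + 2*v) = (v - 1)*(v + 3)*(v^3 - v^2 - 2*v) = (v - 2)*(v - 1)*(v + 3)*(v^2 + v) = v*(v - 2)*(v - 1)*(v + 3)*(v + 1)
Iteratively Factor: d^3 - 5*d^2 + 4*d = (d - 4)*(d^2 - d) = d*(d - 4)*(d - 1)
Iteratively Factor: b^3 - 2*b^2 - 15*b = (b + 3)*(b^2 - 5*b) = (b - 5)*(b + 3)*(b)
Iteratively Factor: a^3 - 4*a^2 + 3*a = (a)*(a^2 - 4*a + 3) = a*(a - 3)*(a - 1)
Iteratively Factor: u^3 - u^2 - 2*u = (u)*(u^2 - u - 2) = u*(u - 2)*(u + 1)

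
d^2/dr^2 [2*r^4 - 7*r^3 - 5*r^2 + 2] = 24*r^2 - 42*r - 10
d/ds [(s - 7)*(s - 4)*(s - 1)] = 3*s^2 - 24*s + 39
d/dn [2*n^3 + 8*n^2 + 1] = 2*n*(3*n + 8)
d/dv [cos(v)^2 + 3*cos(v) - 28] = -(2*cos(v) + 3)*sin(v)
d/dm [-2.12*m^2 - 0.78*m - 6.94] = -4.24*m - 0.78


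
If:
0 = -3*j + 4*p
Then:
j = 4*p/3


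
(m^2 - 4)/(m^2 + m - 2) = (m - 2)/(m - 1)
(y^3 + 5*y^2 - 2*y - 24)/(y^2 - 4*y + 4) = (y^2 + 7*y + 12)/(y - 2)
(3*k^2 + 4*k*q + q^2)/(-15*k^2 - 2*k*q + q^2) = (k + q)/(-5*k + q)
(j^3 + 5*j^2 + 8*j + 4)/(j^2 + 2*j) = j + 3 + 2/j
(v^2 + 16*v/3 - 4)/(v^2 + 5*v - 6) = (v - 2/3)/(v - 1)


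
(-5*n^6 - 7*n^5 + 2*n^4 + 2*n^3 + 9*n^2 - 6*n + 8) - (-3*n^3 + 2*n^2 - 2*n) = -5*n^6 - 7*n^5 + 2*n^4 + 5*n^3 + 7*n^2 - 4*n + 8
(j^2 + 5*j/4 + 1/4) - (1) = j^2 + 5*j/4 - 3/4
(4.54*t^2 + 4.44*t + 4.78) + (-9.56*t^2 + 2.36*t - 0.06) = -5.02*t^2 + 6.8*t + 4.72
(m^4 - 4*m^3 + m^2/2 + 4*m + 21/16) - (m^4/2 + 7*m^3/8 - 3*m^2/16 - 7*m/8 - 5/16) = m^4/2 - 39*m^3/8 + 11*m^2/16 + 39*m/8 + 13/8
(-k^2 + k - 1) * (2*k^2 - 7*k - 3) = -2*k^4 + 9*k^3 - 6*k^2 + 4*k + 3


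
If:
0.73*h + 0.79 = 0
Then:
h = -1.08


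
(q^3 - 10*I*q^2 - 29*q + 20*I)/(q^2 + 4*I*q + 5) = (q^2 - 9*I*q - 20)/(q + 5*I)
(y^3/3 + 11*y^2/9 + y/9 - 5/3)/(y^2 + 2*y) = (3*y^3 + 11*y^2 + y - 15)/(9*y*(y + 2))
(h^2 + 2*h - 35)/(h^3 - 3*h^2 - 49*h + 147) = (h - 5)/(h^2 - 10*h + 21)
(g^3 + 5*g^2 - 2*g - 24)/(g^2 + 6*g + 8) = (g^2 + g - 6)/(g + 2)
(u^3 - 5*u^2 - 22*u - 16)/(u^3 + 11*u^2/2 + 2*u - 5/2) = 2*(u^2 - 6*u - 16)/(2*u^2 + 9*u - 5)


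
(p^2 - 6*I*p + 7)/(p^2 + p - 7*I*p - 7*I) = (p + I)/(p + 1)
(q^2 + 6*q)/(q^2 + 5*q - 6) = q/(q - 1)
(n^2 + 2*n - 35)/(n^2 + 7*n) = (n - 5)/n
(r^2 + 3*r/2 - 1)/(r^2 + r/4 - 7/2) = 2*(2*r - 1)/(4*r - 7)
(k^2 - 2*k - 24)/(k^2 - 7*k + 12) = (k^2 - 2*k - 24)/(k^2 - 7*k + 12)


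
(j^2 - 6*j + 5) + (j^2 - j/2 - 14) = 2*j^2 - 13*j/2 - 9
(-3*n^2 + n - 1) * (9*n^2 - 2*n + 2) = -27*n^4 + 15*n^3 - 17*n^2 + 4*n - 2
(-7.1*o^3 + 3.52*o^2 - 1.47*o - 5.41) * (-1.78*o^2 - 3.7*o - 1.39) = 12.638*o^5 + 20.0044*o^4 - 0.538400000000003*o^3 + 10.176*o^2 + 22.0603*o + 7.5199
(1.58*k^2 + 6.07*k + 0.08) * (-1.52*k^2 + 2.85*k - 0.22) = -2.4016*k^4 - 4.7234*k^3 + 16.8303*k^2 - 1.1074*k - 0.0176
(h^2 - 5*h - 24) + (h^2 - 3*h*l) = 2*h^2 - 3*h*l - 5*h - 24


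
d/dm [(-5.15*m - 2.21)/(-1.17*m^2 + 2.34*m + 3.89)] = (6.0255*m^2 - 12.051*m - 2.34*(m - 1)*(5.15*m + 2.21) - 20.0335)/(-1.17*m^2 + 2.34*m + 3.89)^2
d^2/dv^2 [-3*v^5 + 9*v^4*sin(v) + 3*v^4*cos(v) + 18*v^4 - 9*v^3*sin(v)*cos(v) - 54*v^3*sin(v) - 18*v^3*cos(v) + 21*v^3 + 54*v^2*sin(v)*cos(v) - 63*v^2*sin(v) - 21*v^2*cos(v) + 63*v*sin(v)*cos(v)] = -9*v^4*sin(v) - 3*v^4*cos(v) + 30*v^3*sin(v) + 18*v^3*sin(2*v) + 90*v^3*cos(v) - 60*v^3 + 279*v^2*sin(v) - 108*v^2*sin(2*v) - 267*v^2*cos(v) - 54*v^2*cos(2*v) + 216*v^2 - 240*v*sin(v) - 153*v*sin(2*v) - 360*v*cos(v) + 216*v*cos(2*v) + 126*v - 126*sin(v) + 54*sin(2*v) - 42*cos(v) + 126*cos(2*v)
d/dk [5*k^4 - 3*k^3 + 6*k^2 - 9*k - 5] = 20*k^3 - 9*k^2 + 12*k - 9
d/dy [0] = 0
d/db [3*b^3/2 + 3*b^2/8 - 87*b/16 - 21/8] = 9*b^2/2 + 3*b/4 - 87/16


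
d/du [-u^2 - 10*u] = -2*u - 10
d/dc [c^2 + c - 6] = 2*c + 1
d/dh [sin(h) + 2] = cos(h)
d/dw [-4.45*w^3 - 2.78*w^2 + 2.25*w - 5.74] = -13.35*w^2 - 5.56*w + 2.25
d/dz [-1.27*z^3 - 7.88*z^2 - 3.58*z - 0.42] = -3.81*z^2 - 15.76*z - 3.58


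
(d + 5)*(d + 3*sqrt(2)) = d^2 + 3*sqrt(2)*d + 5*d + 15*sqrt(2)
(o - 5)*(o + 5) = o^2 - 25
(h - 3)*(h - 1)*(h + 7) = h^3 + 3*h^2 - 25*h + 21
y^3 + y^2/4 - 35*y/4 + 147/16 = (y - 7/4)*(y - 3/2)*(y + 7/2)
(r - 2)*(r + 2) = r^2 - 4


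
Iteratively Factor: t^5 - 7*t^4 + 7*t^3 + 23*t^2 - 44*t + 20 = (t - 1)*(t^4 - 6*t^3 + t^2 + 24*t - 20) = (t - 5)*(t - 1)*(t^3 - t^2 - 4*t + 4) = (t - 5)*(t - 1)^2*(t^2 - 4) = (t - 5)*(t - 2)*(t - 1)^2*(t + 2)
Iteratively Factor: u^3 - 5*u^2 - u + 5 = (u - 1)*(u^2 - 4*u - 5) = (u - 5)*(u - 1)*(u + 1)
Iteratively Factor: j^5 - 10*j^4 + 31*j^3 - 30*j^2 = (j - 3)*(j^4 - 7*j^3 + 10*j^2) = j*(j - 3)*(j^3 - 7*j^2 + 10*j) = j*(j - 3)*(j - 2)*(j^2 - 5*j) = j*(j - 5)*(j - 3)*(j - 2)*(j)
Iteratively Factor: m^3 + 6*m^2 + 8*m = (m + 4)*(m^2 + 2*m) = m*(m + 4)*(m + 2)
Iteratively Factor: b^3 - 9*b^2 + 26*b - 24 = (b - 4)*(b^2 - 5*b + 6) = (b - 4)*(b - 3)*(b - 2)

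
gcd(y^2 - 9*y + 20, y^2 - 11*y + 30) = y - 5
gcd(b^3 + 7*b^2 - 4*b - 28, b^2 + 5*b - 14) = b^2 + 5*b - 14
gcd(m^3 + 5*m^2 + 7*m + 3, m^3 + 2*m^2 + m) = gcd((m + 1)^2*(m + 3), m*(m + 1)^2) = m^2 + 2*m + 1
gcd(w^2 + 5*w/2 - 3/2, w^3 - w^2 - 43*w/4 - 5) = 1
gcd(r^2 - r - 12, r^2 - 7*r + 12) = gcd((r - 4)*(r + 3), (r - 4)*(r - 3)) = r - 4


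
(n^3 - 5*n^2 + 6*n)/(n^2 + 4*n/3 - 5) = 3*n*(n^2 - 5*n + 6)/(3*n^2 + 4*n - 15)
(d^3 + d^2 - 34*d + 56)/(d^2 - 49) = (d^2 - 6*d + 8)/(d - 7)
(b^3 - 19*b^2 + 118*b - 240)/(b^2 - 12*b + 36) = (b^2 - 13*b + 40)/(b - 6)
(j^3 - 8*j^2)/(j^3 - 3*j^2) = (j - 8)/(j - 3)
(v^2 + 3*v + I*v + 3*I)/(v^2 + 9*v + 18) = (v + I)/(v + 6)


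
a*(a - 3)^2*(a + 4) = a^4 - 2*a^3 - 15*a^2 + 36*a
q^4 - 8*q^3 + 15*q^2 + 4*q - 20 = (q - 5)*(q - 2)^2*(q + 1)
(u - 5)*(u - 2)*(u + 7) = u^3 - 39*u + 70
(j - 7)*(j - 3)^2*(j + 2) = j^4 - 11*j^3 + 25*j^2 + 39*j - 126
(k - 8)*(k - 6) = k^2 - 14*k + 48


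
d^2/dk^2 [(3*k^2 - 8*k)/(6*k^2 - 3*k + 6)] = 4*(-13*k^3 - 18*k^2 + 48*k - 2)/(3*(8*k^6 - 12*k^5 + 30*k^4 - 25*k^3 + 30*k^2 - 12*k + 8))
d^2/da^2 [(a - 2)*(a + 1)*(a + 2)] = 6*a + 2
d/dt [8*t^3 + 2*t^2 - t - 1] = 24*t^2 + 4*t - 1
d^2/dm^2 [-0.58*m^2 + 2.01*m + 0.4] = -1.16000000000000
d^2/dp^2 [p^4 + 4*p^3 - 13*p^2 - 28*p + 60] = 12*p^2 + 24*p - 26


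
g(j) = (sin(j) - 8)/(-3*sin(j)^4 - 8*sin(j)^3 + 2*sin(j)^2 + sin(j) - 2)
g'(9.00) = 4.85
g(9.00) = 4.00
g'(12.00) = -48.01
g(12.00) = 8.77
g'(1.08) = -1.66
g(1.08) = 1.04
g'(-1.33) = -2.37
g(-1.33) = -2.51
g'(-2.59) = 40.08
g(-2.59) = 8.12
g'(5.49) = -327.68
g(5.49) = -20.54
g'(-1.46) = -0.94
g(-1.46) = -2.30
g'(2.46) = 5.80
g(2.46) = 2.42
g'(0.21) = 1.09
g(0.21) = 4.37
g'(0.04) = 1.82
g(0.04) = 4.07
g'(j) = (sin(j) - 8)*(12*sin(j)^3*cos(j) + 24*sin(j)^2*cos(j) - 4*sin(j)*cos(j) - cos(j))/(-3*sin(j)^4 - 8*sin(j)^3 + 2*sin(j)^2 + sin(j) - 2)^2 + cos(j)/(-3*sin(j)^4 - 8*sin(j)^3 + 2*sin(j)^2 + sin(j) - 2)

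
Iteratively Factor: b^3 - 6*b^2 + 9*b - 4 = (b - 4)*(b^2 - 2*b + 1) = (b - 4)*(b - 1)*(b - 1)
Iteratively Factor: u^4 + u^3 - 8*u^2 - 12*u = (u)*(u^3 + u^2 - 8*u - 12) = u*(u + 2)*(u^2 - u - 6) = u*(u + 2)^2*(u - 3)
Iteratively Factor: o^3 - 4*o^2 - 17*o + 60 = (o - 5)*(o^2 + o - 12) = (o - 5)*(o - 3)*(o + 4)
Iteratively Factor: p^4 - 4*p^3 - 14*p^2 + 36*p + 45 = (p + 1)*(p^3 - 5*p^2 - 9*p + 45) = (p + 1)*(p + 3)*(p^2 - 8*p + 15) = (p - 5)*(p + 1)*(p + 3)*(p - 3)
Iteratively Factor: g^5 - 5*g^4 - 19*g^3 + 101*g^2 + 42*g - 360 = (g - 5)*(g^4 - 19*g^2 + 6*g + 72) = (g - 5)*(g - 3)*(g^3 + 3*g^2 - 10*g - 24) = (g - 5)*(g - 3)^2*(g^2 + 6*g + 8) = (g - 5)*(g - 3)^2*(g + 2)*(g + 4)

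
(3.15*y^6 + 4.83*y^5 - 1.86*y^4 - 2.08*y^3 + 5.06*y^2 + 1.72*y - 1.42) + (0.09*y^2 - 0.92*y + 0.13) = 3.15*y^6 + 4.83*y^5 - 1.86*y^4 - 2.08*y^3 + 5.15*y^2 + 0.8*y - 1.29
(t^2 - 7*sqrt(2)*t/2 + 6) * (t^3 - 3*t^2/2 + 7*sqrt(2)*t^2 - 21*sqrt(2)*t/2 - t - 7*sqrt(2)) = t^5 - 3*t^4/2 + 7*sqrt(2)*t^4/2 - 44*t^3 - 21*sqrt(2)*t^3/4 + 77*sqrt(2)*t^2/2 + 129*t^2/2 - 63*sqrt(2)*t + 43*t - 42*sqrt(2)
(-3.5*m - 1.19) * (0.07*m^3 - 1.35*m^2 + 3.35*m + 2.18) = -0.245*m^4 + 4.6417*m^3 - 10.1185*m^2 - 11.6165*m - 2.5942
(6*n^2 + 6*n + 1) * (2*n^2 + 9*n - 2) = 12*n^4 + 66*n^3 + 44*n^2 - 3*n - 2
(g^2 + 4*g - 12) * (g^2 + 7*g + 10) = g^4 + 11*g^3 + 26*g^2 - 44*g - 120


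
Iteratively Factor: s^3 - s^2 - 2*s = (s)*(s^2 - s - 2) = s*(s - 2)*(s + 1)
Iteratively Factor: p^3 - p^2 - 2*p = (p - 2)*(p^2 + p) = p*(p - 2)*(p + 1)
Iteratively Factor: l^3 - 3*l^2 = (l - 3)*(l^2) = l*(l - 3)*(l)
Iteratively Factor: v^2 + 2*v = (v)*(v + 2)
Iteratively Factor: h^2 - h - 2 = (h - 2)*(h + 1)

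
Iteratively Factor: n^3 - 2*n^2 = (n)*(n^2 - 2*n) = n*(n - 2)*(n)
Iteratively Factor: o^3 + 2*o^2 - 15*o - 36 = (o + 3)*(o^2 - o - 12) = (o - 4)*(o + 3)*(o + 3)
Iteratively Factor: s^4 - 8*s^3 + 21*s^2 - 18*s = (s - 2)*(s^3 - 6*s^2 + 9*s) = (s - 3)*(s - 2)*(s^2 - 3*s) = (s - 3)^2*(s - 2)*(s)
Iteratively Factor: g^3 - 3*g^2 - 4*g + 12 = (g - 2)*(g^2 - g - 6) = (g - 3)*(g - 2)*(g + 2)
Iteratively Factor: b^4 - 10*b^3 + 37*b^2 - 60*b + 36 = (b - 3)*(b^3 - 7*b^2 + 16*b - 12) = (b - 3)*(b - 2)*(b^2 - 5*b + 6) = (b - 3)*(b - 2)^2*(b - 3)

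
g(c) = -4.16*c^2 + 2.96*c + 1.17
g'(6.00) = -46.96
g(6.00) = -130.83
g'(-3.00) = 27.92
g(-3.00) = -45.15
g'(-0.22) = 4.79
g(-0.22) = 0.32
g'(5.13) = -39.72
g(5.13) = -93.12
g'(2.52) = -18.01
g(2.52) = -17.79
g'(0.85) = -4.11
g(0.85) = 0.68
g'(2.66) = -19.17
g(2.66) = -20.39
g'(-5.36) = 47.56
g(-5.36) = -134.21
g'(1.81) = -12.10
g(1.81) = -7.10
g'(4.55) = -34.90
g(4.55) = -71.48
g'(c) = 2.96 - 8.32*c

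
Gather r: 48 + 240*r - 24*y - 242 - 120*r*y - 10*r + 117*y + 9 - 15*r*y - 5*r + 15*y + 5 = r*(225 - 135*y) + 108*y - 180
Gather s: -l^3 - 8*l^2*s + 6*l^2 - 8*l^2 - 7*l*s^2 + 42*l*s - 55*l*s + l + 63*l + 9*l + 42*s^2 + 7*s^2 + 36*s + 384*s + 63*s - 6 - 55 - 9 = -l^3 - 2*l^2 + 73*l + s^2*(49 - 7*l) + s*(-8*l^2 - 13*l + 483) - 70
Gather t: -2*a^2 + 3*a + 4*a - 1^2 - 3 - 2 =-2*a^2 + 7*a - 6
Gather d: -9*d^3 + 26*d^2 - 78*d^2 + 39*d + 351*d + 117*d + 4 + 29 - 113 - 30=-9*d^3 - 52*d^2 + 507*d - 110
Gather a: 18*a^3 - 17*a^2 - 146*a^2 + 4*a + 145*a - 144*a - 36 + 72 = 18*a^3 - 163*a^2 + 5*a + 36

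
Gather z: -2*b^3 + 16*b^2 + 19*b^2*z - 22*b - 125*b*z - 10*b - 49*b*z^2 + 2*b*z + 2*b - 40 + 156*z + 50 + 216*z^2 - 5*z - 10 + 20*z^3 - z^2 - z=-2*b^3 + 16*b^2 - 30*b + 20*z^3 + z^2*(215 - 49*b) + z*(19*b^2 - 123*b + 150)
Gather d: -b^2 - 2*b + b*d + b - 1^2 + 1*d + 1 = -b^2 - b + d*(b + 1)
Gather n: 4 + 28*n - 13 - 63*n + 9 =-35*n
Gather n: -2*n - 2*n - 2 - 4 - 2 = -4*n - 8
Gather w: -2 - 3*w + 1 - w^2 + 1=-w^2 - 3*w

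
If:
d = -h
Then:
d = -h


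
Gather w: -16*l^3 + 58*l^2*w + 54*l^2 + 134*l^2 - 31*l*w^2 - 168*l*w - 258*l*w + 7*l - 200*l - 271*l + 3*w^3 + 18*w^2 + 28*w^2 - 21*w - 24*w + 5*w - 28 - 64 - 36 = -16*l^3 + 188*l^2 - 464*l + 3*w^3 + w^2*(46 - 31*l) + w*(58*l^2 - 426*l - 40) - 128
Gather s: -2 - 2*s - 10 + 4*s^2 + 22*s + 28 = 4*s^2 + 20*s + 16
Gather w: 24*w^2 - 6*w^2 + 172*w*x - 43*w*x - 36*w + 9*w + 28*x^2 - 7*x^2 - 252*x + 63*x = 18*w^2 + w*(129*x - 27) + 21*x^2 - 189*x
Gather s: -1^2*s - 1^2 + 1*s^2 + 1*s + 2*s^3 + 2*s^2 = 2*s^3 + 3*s^2 - 1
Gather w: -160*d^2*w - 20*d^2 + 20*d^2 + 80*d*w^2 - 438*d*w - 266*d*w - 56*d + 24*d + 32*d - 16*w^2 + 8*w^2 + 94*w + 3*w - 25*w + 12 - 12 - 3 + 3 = w^2*(80*d - 8) + w*(-160*d^2 - 704*d + 72)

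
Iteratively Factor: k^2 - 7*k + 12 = (k - 4)*(k - 3)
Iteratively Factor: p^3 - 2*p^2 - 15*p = (p + 3)*(p^2 - 5*p) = p*(p + 3)*(p - 5)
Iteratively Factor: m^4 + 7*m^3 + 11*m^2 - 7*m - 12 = (m + 4)*(m^3 + 3*m^2 - m - 3) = (m - 1)*(m + 4)*(m^2 + 4*m + 3) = (m - 1)*(m + 3)*(m + 4)*(m + 1)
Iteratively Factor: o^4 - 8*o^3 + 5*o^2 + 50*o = (o + 2)*(o^3 - 10*o^2 + 25*o) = o*(o + 2)*(o^2 - 10*o + 25) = o*(o - 5)*(o + 2)*(o - 5)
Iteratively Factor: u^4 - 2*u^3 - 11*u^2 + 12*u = (u)*(u^3 - 2*u^2 - 11*u + 12) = u*(u + 3)*(u^2 - 5*u + 4) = u*(u - 1)*(u + 3)*(u - 4)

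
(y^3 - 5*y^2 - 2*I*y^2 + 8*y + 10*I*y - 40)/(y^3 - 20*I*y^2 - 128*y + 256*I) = (y^2 + y*(-5 + 2*I) - 10*I)/(y^2 - 16*I*y - 64)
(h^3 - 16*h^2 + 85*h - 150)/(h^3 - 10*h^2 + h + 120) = (h^2 - 11*h + 30)/(h^2 - 5*h - 24)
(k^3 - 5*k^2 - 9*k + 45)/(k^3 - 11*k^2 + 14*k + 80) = (k^2 - 9)/(k^2 - 6*k - 16)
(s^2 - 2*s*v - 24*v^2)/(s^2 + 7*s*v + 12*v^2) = (s - 6*v)/(s + 3*v)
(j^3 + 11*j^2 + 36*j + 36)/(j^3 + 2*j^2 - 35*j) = (j^3 + 11*j^2 + 36*j + 36)/(j*(j^2 + 2*j - 35))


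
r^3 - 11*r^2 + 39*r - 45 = (r - 5)*(r - 3)^2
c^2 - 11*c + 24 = (c - 8)*(c - 3)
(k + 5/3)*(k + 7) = k^2 + 26*k/3 + 35/3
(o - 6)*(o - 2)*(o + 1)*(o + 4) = o^4 - 3*o^3 - 24*o^2 + 28*o + 48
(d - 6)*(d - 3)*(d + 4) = d^3 - 5*d^2 - 18*d + 72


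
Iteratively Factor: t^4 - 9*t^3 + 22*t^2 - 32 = (t + 1)*(t^3 - 10*t^2 + 32*t - 32) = (t - 4)*(t + 1)*(t^2 - 6*t + 8) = (t - 4)^2*(t + 1)*(t - 2)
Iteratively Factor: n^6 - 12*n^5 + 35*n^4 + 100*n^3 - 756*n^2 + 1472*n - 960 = (n + 4)*(n^5 - 16*n^4 + 99*n^3 - 296*n^2 + 428*n - 240) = (n - 4)*(n + 4)*(n^4 - 12*n^3 + 51*n^2 - 92*n + 60) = (n - 4)*(n - 2)*(n + 4)*(n^3 - 10*n^2 + 31*n - 30) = (n - 5)*(n - 4)*(n - 2)*(n + 4)*(n^2 - 5*n + 6) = (n - 5)*(n - 4)*(n - 2)^2*(n + 4)*(n - 3)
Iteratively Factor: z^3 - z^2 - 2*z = (z + 1)*(z^2 - 2*z) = (z - 2)*(z + 1)*(z)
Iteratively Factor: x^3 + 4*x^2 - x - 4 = (x - 1)*(x^2 + 5*x + 4) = (x - 1)*(x + 4)*(x + 1)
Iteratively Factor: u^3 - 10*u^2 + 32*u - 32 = (u - 4)*(u^2 - 6*u + 8) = (u - 4)^2*(u - 2)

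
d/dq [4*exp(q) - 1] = 4*exp(q)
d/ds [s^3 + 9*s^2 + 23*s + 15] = 3*s^2 + 18*s + 23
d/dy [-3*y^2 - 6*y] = -6*y - 6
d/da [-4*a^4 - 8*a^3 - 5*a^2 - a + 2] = -16*a^3 - 24*a^2 - 10*a - 1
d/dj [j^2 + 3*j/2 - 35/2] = 2*j + 3/2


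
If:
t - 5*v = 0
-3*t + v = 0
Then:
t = 0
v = 0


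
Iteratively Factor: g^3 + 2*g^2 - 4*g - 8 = (g - 2)*(g^2 + 4*g + 4) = (g - 2)*(g + 2)*(g + 2)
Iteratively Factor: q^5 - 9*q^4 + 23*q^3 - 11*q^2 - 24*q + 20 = (q + 1)*(q^4 - 10*q^3 + 33*q^2 - 44*q + 20) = (q - 1)*(q + 1)*(q^3 - 9*q^2 + 24*q - 20) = (q - 2)*(q - 1)*(q + 1)*(q^2 - 7*q + 10) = (q - 2)^2*(q - 1)*(q + 1)*(q - 5)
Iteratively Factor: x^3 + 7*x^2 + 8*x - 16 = (x - 1)*(x^2 + 8*x + 16) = (x - 1)*(x + 4)*(x + 4)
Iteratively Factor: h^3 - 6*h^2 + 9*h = (h)*(h^2 - 6*h + 9) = h*(h - 3)*(h - 3)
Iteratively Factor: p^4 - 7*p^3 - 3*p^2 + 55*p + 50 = (p + 2)*(p^3 - 9*p^2 + 15*p + 25) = (p - 5)*(p + 2)*(p^2 - 4*p - 5) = (p - 5)*(p + 1)*(p + 2)*(p - 5)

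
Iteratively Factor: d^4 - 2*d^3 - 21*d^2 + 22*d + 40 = (d - 2)*(d^3 - 21*d - 20) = (d - 2)*(d + 4)*(d^2 - 4*d - 5) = (d - 2)*(d + 1)*(d + 4)*(d - 5)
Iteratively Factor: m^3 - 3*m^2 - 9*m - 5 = (m + 1)*(m^2 - 4*m - 5) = (m - 5)*(m + 1)*(m + 1)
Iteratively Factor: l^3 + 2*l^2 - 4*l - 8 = (l + 2)*(l^2 - 4) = (l - 2)*(l + 2)*(l + 2)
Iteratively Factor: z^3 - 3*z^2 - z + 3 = (z + 1)*(z^2 - 4*z + 3) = (z - 3)*(z + 1)*(z - 1)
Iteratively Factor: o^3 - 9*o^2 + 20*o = (o - 5)*(o^2 - 4*o) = (o - 5)*(o - 4)*(o)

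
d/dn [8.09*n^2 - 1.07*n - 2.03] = 16.18*n - 1.07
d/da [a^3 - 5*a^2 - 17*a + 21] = 3*a^2 - 10*a - 17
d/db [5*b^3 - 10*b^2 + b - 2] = 15*b^2 - 20*b + 1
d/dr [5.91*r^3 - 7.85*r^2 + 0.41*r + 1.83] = 17.73*r^2 - 15.7*r + 0.41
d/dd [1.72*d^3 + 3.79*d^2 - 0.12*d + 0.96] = 5.16*d^2 + 7.58*d - 0.12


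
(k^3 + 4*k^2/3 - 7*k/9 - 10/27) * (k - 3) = k^4 - 5*k^3/3 - 43*k^2/9 + 53*k/27 + 10/9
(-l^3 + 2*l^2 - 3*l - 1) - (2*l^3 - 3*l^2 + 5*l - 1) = -3*l^3 + 5*l^2 - 8*l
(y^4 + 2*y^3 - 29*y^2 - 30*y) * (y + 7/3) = y^5 + 13*y^4/3 - 73*y^3/3 - 293*y^2/3 - 70*y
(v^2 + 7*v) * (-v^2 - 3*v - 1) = -v^4 - 10*v^3 - 22*v^2 - 7*v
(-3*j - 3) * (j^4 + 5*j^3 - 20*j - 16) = -3*j^5 - 18*j^4 - 15*j^3 + 60*j^2 + 108*j + 48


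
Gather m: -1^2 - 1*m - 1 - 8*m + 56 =54 - 9*m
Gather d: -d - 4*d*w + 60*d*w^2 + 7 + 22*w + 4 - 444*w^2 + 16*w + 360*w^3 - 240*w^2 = d*(60*w^2 - 4*w - 1) + 360*w^3 - 684*w^2 + 38*w + 11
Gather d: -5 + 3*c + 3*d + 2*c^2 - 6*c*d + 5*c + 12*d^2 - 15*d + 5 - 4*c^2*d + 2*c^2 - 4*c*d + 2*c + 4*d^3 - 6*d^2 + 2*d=4*c^2 + 10*c + 4*d^3 + 6*d^2 + d*(-4*c^2 - 10*c - 10)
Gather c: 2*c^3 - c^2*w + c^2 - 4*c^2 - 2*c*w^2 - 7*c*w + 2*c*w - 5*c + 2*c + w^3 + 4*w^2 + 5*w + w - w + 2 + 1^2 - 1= 2*c^3 + c^2*(-w - 3) + c*(-2*w^2 - 5*w - 3) + w^3 + 4*w^2 + 5*w + 2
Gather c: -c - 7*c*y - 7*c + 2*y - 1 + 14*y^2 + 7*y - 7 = c*(-7*y - 8) + 14*y^2 + 9*y - 8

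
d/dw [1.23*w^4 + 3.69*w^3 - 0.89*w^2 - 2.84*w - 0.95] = 4.92*w^3 + 11.07*w^2 - 1.78*w - 2.84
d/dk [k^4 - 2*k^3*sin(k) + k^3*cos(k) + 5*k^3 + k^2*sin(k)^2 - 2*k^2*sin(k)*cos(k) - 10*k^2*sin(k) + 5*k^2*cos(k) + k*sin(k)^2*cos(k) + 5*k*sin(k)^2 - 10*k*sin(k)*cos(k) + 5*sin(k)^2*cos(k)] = -k^3*sin(k) - 2*k^3*cos(k) + 4*k^3 + 2*k^2*sin(k)^2 - 11*k^2*sin(k) + k^2*sin(2*k) - 2*k^2*cos(k)^2 - 7*k^2*cos(k) + 15*k^2 - k*sin(k)^3 + 12*k*sin(k)^2 + 2*k*sin(k)*cos(k)^2 - 20*k*sin(k) + 3*k*sin(2*k) - 10*k*cos(k)^2 + 10*k*cos(k) - 5*sin(k)^3 + sin(k)^2*cos(k) + 5*sin(k)^2 + 10*sin(k)*cos(k)^2 - 5*sin(2*k)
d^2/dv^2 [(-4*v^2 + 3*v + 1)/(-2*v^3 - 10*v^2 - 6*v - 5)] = 8*(4*v^6 - 9*v^5 - 87*v^4 - 236*v^3 - 189*v^2 + 75*v + 51)/(8*v^9 + 120*v^8 + 672*v^7 + 1780*v^6 + 2616*v^5 + 2940*v^4 + 2166*v^3 + 1290*v^2 + 450*v + 125)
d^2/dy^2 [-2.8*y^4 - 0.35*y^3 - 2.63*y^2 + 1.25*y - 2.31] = -33.6*y^2 - 2.1*y - 5.26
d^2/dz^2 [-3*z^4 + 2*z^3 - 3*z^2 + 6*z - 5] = -36*z^2 + 12*z - 6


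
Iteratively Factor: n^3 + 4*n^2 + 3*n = (n)*(n^2 + 4*n + 3) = n*(n + 3)*(n + 1)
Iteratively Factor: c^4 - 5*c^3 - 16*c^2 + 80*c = (c - 4)*(c^3 - c^2 - 20*c) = (c - 5)*(c - 4)*(c^2 + 4*c) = c*(c - 5)*(c - 4)*(c + 4)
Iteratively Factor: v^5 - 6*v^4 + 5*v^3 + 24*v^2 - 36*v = (v + 2)*(v^4 - 8*v^3 + 21*v^2 - 18*v) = v*(v + 2)*(v^3 - 8*v^2 + 21*v - 18) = v*(v - 3)*(v + 2)*(v^2 - 5*v + 6) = v*(v - 3)^2*(v + 2)*(v - 2)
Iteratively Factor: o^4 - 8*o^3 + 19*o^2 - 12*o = (o - 4)*(o^3 - 4*o^2 + 3*o) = o*(o - 4)*(o^2 - 4*o + 3) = o*(o - 4)*(o - 1)*(o - 3)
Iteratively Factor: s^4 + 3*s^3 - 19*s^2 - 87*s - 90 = (s + 2)*(s^3 + s^2 - 21*s - 45) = (s + 2)*(s + 3)*(s^2 - 2*s - 15) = (s - 5)*(s + 2)*(s + 3)*(s + 3)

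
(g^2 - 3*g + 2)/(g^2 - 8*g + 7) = (g - 2)/(g - 7)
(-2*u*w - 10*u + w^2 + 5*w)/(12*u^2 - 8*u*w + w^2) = (-w - 5)/(6*u - w)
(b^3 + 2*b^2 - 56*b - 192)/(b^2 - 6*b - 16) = (b^2 + 10*b + 24)/(b + 2)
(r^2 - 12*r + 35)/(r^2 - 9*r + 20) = (r - 7)/(r - 4)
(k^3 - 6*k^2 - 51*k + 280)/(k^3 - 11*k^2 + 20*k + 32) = (k^2 + 2*k - 35)/(k^2 - 3*k - 4)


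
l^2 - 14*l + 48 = (l - 8)*(l - 6)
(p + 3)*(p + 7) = p^2 + 10*p + 21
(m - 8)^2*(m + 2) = m^3 - 14*m^2 + 32*m + 128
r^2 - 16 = (r - 4)*(r + 4)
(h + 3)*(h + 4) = h^2 + 7*h + 12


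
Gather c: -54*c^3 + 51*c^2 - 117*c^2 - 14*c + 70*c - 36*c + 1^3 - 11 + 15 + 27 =-54*c^3 - 66*c^2 + 20*c + 32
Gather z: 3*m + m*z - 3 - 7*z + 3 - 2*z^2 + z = 3*m - 2*z^2 + z*(m - 6)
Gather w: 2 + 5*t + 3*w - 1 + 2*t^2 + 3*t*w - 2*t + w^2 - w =2*t^2 + 3*t + w^2 + w*(3*t + 2) + 1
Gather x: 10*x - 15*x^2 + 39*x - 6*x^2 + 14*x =-21*x^2 + 63*x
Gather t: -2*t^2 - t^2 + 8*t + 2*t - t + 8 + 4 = -3*t^2 + 9*t + 12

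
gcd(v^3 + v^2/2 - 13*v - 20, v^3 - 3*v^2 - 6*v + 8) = v^2 - 2*v - 8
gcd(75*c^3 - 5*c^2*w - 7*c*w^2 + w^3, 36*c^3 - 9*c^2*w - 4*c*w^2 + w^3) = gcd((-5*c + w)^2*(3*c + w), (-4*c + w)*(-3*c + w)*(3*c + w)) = 3*c + w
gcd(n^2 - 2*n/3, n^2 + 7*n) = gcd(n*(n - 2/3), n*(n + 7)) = n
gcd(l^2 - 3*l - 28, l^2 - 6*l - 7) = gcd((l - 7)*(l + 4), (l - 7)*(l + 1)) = l - 7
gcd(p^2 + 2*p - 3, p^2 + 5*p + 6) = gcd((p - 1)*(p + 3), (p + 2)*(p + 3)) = p + 3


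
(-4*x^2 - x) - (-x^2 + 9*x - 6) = -3*x^2 - 10*x + 6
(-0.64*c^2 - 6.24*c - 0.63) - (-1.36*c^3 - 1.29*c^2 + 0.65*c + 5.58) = 1.36*c^3 + 0.65*c^2 - 6.89*c - 6.21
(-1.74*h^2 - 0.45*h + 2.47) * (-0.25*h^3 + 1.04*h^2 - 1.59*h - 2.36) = 0.435*h^5 - 1.6971*h^4 + 1.6811*h^3 + 7.3907*h^2 - 2.8653*h - 5.8292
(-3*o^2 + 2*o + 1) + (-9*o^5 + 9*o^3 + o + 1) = -9*o^5 + 9*o^3 - 3*o^2 + 3*o + 2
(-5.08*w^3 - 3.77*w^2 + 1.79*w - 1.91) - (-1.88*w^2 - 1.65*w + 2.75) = -5.08*w^3 - 1.89*w^2 + 3.44*w - 4.66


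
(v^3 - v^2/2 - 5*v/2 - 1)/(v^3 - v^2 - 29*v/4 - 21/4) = 2*(2*v^2 - 3*v - 2)/(4*v^2 - 8*v - 21)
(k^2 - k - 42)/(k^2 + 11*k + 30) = (k - 7)/(k + 5)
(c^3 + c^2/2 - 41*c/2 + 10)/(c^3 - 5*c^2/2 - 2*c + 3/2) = (c^2 + c - 20)/(c^2 - 2*c - 3)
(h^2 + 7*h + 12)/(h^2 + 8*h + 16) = (h + 3)/(h + 4)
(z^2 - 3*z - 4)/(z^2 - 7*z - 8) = (z - 4)/(z - 8)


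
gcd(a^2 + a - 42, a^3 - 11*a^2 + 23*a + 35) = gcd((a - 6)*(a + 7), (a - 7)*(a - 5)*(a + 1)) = 1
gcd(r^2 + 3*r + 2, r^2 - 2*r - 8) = r + 2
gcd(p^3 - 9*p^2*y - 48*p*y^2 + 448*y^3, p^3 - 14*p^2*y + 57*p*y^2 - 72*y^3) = -p + 8*y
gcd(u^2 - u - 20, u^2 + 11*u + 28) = u + 4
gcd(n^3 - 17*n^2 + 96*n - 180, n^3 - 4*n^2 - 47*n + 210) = n^2 - 11*n + 30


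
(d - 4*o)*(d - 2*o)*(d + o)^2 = d^4 - 4*d^3*o - 3*d^2*o^2 + 10*d*o^3 + 8*o^4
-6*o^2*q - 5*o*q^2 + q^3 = q*(-6*o + q)*(o + q)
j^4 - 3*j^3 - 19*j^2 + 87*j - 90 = (j - 3)^2*(j - 2)*(j + 5)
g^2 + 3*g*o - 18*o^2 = (g - 3*o)*(g + 6*o)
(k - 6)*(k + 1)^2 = k^3 - 4*k^2 - 11*k - 6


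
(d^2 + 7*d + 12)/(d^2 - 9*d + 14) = (d^2 + 7*d + 12)/(d^2 - 9*d + 14)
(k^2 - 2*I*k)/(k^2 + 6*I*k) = (k - 2*I)/(k + 6*I)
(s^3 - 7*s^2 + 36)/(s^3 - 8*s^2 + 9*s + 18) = (s + 2)/(s + 1)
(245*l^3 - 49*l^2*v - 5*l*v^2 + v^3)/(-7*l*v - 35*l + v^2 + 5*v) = (-35*l^2 + 2*l*v + v^2)/(v + 5)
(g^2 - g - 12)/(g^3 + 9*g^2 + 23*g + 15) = (g - 4)/(g^2 + 6*g + 5)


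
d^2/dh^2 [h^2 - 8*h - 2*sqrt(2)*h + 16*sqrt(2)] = 2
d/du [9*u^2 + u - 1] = 18*u + 1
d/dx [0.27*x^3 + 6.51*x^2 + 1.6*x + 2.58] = 0.81*x^2 + 13.02*x + 1.6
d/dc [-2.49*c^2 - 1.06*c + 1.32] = -4.98*c - 1.06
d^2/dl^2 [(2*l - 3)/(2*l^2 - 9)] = 4*(8*l^2*(2*l - 3) + 3*(1 - 2*l)*(2*l^2 - 9))/(2*l^2 - 9)^3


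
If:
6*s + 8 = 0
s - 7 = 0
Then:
No Solution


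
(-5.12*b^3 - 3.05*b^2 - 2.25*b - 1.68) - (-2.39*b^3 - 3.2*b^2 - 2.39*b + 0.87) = -2.73*b^3 + 0.15*b^2 + 0.14*b - 2.55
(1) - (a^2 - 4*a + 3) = -a^2 + 4*a - 2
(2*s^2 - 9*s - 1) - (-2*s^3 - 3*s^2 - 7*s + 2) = 2*s^3 + 5*s^2 - 2*s - 3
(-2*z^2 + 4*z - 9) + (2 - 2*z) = -2*z^2 + 2*z - 7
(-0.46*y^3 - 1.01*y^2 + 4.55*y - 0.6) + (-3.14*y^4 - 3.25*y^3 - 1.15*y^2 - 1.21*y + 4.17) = -3.14*y^4 - 3.71*y^3 - 2.16*y^2 + 3.34*y + 3.57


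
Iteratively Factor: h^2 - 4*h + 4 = (h - 2)*(h - 2)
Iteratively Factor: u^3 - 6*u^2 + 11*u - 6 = (u - 3)*(u^2 - 3*u + 2) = (u - 3)*(u - 1)*(u - 2)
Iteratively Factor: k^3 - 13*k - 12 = (k + 3)*(k^2 - 3*k - 4) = (k + 1)*(k + 3)*(k - 4)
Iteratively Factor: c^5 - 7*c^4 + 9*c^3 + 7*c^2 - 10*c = (c + 1)*(c^4 - 8*c^3 + 17*c^2 - 10*c) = (c - 1)*(c + 1)*(c^3 - 7*c^2 + 10*c) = c*(c - 1)*(c + 1)*(c^2 - 7*c + 10) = c*(c - 2)*(c - 1)*(c + 1)*(c - 5)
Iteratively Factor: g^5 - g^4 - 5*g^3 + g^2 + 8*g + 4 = (g + 1)*(g^4 - 2*g^3 - 3*g^2 + 4*g + 4) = (g - 2)*(g + 1)*(g^3 - 3*g - 2) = (g - 2)*(g + 1)^2*(g^2 - g - 2) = (g - 2)*(g + 1)^3*(g - 2)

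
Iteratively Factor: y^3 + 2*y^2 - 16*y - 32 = (y - 4)*(y^2 + 6*y + 8) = (y - 4)*(y + 2)*(y + 4)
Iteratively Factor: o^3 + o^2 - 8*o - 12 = (o + 2)*(o^2 - o - 6) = (o - 3)*(o + 2)*(o + 2)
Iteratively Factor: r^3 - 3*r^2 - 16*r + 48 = (r - 3)*(r^2 - 16) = (r - 4)*(r - 3)*(r + 4)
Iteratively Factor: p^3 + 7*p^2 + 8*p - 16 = (p - 1)*(p^2 + 8*p + 16) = (p - 1)*(p + 4)*(p + 4)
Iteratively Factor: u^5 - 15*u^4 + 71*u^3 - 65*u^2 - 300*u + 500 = (u + 2)*(u^4 - 17*u^3 + 105*u^2 - 275*u + 250) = (u - 2)*(u + 2)*(u^3 - 15*u^2 + 75*u - 125) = (u - 5)*(u - 2)*(u + 2)*(u^2 - 10*u + 25) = (u - 5)^2*(u - 2)*(u + 2)*(u - 5)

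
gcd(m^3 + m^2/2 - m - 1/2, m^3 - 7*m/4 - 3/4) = m^2 + 3*m/2 + 1/2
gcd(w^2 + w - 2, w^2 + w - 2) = w^2 + w - 2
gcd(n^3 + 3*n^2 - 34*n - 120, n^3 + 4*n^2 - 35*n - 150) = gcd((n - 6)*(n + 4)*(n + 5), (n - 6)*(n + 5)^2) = n^2 - n - 30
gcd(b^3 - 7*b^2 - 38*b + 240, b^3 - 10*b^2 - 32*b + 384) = b^2 - 2*b - 48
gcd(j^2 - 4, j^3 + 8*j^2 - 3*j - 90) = 1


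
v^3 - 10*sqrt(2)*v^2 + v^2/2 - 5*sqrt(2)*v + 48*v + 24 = (v + 1/2)*(v - 6*sqrt(2))*(v - 4*sqrt(2))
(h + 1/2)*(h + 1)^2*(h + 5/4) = h^4 + 15*h^3/4 + 41*h^2/8 + 3*h + 5/8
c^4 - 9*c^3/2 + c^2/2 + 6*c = c*(c - 4)*(c - 3/2)*(c + 1)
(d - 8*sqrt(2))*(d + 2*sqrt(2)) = d^2 - 6*sqrt(2)*d - 32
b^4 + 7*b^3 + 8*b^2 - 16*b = b*(b - 1)*(b + 4)^2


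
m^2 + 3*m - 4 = (m - 1)*(m + 4)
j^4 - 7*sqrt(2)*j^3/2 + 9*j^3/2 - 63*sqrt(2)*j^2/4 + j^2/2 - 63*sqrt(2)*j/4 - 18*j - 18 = (j + 3/2)*(j + 3)*(j - 4*sqrt(2))*(j + sqrt(2)/2)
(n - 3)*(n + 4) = n^2 + n - 12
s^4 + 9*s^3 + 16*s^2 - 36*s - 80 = (s - 2)*(s + 2)*(s + 4)*(s + 5)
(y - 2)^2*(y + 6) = y^3 + 2*y^2 - 20*y + 24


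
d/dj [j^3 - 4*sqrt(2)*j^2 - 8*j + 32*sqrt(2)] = 3*j^2 - 8*sqrt(2)*j - 8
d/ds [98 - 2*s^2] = -4*s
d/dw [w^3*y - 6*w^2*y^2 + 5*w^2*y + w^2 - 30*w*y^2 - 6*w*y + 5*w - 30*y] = 3*w^2*y - 12*w*y^2 + 10*w*y + 2*w - 30*y^2 - 6*y + 5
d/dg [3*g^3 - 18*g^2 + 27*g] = 9*g^2 - 36*g + 27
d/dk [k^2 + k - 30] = 2*k + 1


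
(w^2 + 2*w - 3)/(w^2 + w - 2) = (w + 3)/(w + 2)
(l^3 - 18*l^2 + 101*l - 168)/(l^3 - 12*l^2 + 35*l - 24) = (l - 7)/(l - 1)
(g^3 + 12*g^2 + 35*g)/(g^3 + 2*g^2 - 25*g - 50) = g*(g + 7)/(g^2 - 3*g - 10)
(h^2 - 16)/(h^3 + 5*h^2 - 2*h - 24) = (h - 4)/(h^2 + h - 6)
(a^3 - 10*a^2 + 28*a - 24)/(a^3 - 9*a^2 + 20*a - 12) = (a - 2)/(a - 1)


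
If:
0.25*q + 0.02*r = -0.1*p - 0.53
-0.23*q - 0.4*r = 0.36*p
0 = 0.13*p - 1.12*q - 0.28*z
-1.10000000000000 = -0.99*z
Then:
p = -4.23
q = -0.77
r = 4.25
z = 1.11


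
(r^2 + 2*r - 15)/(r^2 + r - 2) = (r^2 + 2*r - 15)/(r^2 + r - 2)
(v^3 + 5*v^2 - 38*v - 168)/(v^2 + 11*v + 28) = v - 6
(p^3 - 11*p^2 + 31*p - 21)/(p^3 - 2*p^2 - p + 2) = (p^2 - 10*p + 21)/(p^2 - p - 2)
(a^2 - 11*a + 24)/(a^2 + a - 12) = (a - 8)/(a + 4)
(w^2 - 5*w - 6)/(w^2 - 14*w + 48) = (w + 1)/(w - 8)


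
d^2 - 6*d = d*(d - 6)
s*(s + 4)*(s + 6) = s^3 + 10*s^2 + 24*s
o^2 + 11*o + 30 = (o + 5)*(o + 6)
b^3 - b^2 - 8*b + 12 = (b - 2)^2*(b + 3)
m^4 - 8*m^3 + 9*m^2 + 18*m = m*(m - 6)*(m - 3)*(m + 1)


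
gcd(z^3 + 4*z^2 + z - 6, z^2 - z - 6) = z + 2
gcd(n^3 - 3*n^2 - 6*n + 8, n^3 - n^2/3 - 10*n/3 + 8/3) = n^2 + n - 2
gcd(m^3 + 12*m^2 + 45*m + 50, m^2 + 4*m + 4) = m + 2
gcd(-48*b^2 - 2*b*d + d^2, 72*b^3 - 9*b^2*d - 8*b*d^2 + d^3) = 8*b - d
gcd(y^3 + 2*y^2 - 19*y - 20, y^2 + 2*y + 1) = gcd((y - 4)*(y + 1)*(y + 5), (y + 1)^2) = y + 1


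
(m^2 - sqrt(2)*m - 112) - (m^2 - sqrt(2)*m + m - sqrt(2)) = -m - 112 + sqrt(2)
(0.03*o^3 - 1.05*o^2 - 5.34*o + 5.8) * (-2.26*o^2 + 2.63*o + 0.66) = -0.0678*o^5 + 2.4519*o^4 + 9.3267*o^3 - 27.8452*o^2 + 11.7296*o + 3.828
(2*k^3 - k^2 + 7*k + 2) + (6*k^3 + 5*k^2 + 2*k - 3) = 8*k^3 + 4*k^2 + 9*k - 1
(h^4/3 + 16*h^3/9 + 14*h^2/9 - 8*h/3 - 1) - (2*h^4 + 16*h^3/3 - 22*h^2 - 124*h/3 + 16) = -5*h^4/3 - 32*h^3/9 + 212*h^2/9 + 116*h/3 - 17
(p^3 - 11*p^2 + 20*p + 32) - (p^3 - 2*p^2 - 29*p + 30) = -9*p^2 + 49*p + 2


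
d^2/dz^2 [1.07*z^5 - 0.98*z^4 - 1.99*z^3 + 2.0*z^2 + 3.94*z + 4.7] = 21.4*z^3 - 11.76*z^2 - 11.94*z + 4.0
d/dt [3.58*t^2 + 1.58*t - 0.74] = 7.16*t + 1.58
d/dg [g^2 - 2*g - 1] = 2*g - 2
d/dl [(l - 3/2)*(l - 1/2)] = 2*l - 2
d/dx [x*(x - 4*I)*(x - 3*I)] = 3*x^2 - 14*I*x - 12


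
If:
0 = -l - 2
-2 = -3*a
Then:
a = 2/3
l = -2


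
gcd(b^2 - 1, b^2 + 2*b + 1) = b + 1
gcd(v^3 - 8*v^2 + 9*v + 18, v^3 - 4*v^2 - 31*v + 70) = 1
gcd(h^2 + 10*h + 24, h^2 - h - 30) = 1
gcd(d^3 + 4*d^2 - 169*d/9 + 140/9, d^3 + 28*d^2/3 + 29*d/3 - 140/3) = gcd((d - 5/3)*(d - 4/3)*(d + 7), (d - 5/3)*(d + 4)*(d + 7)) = d^2 + 16*d/3 - 35/3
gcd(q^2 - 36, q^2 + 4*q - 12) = q + 6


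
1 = 1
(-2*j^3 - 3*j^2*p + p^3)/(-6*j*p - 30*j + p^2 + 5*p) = (2*j^3 + 3*j^2*p - p^3)/(6*j*p + 30*j - p^2 - 5*p)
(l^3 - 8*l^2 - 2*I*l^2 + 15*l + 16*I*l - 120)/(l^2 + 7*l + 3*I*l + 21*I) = (l^2 - l*(8 + 5*I) + 40*I)/(l + 7)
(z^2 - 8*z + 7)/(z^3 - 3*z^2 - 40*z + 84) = (z - 1)/(z^2 + 4*z - 12)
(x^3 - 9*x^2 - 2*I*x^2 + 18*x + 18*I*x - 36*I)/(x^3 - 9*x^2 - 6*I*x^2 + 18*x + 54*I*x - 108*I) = (x - 2*I)/(x - 6*I)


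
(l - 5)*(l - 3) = l^2 - 8*l + 15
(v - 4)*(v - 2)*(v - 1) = v^3 - 7*v^2 + 14*v - 8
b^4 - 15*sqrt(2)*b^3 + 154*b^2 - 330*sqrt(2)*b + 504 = (b - 7*sqrt(2))*(b - 3*sqrt(2))^2*(b - 2*sqrt(2))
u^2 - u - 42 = (u - 7)*(u + 6)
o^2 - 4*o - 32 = (o - 8)*(o + 4)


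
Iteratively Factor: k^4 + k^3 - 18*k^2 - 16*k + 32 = (k + 4)*(k^3 - 3*k^2 - 6*k + 8) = (k - 4)*(k + 4)*(k^2 + k - 2) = (k - 4)*(k + 2)*(k + 4)*(k - 1)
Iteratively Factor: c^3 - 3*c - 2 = (c - 2)*(c^2 + 2*c + 1) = (c - 2)*(c + 1)*(c + 1)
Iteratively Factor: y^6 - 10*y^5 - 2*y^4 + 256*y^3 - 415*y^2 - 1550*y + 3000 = (y - 5)*(y^5 - 5*y^4 - 27*y^3 + 121*y^2 + 190*y - 600) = (y - 5)^2*(y^4 - 27*y^2 - 14*y + 120) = (y - 5)^2*(y + 4)*(y^3 - 4*y^2 - 11*y + 30) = (y - 5)^3*(y + 4)*(y^2 + y - 6) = (y - 5)^3*(y - 2)*(y + 4)*(y + 3)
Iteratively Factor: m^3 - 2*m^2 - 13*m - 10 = (m - 5)*(m^2 + 3*m + 2) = (m - 5)*(m + 1)*(m + 2)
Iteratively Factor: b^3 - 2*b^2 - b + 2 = (b - 1)*(b^2 - b - 2) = (b - 2)*(b - 1)*(b + 1)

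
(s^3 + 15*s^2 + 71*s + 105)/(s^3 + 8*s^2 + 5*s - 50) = (s^2 + 10*s + 21)/(s^2 + 3*s - 10)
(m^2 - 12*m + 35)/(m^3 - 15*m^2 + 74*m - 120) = (m - 7)/(m^2 - 10*m + 24)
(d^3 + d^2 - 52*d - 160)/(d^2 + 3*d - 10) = (d^2 - 4*d - 32)/(d - 2)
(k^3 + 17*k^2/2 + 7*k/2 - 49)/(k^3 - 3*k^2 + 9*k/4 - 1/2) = 2*(2*k^2 + 21*k + 49)/(4*k^2 - 4*k + 1)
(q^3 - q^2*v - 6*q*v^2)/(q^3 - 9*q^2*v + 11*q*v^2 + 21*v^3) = q*(q + 2*v)/(q^2 - 6*q*v - 7*v^2)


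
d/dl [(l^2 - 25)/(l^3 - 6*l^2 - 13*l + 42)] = (-l^4 + 62*l^2 - 216*l - 325)/(l^6 - 12*l^5 + 10*l^4 + 240*l^3 - 335*l^2 - 1092*l + 1764)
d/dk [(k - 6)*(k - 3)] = 2*k - 9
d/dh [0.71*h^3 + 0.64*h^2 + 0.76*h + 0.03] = 2.13*h^2 + 1.28*h + 0.76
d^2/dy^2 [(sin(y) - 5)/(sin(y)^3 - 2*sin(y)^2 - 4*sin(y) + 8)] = (-4*sin(y)^5 + 35*sin(y)^4 + 32*sin(y)^3 + 68*sin(y)^2 - 16*sin(y) - 64)/((sin(y) - 2)^4*(sin(y) + 2)^3)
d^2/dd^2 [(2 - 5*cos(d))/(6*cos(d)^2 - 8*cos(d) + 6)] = (-405*(1 - cos(2*d))^2*cos(d) + 12*(1 - cos(2*d))^2 + 366*cos(d) - 368*cos(2*d) - 72*cos(3*d) + 90*cos(5*d) - 48)/(8*cos(d) - 3*cos(2*d) - 9)^3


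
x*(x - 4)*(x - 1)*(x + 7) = x^4 + 2*x^3 - 31*x^2 + 28*x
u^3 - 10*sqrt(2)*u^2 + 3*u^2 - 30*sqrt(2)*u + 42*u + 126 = (u + 3)*(u - 7*sqrt(2))*(u - 3*sqrt(2))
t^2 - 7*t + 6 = (t - 6)*(t - 1)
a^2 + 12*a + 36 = (a + 6)^2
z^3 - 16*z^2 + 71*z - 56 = (z - 8)*(z - 7)*(z - 1)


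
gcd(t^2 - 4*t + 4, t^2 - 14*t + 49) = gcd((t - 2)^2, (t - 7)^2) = 1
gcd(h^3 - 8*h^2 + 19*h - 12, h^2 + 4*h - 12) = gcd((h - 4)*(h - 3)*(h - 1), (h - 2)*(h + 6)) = 1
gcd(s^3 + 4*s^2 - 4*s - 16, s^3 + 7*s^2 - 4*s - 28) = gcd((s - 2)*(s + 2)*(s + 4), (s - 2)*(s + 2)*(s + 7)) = s^2 - 4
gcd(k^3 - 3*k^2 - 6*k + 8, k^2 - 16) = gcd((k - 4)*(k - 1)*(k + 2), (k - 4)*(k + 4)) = k - 4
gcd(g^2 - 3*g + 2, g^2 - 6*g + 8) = g - 2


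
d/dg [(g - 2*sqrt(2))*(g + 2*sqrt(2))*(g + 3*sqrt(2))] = 3*g^2 + 6*sqrt(2)*g - 8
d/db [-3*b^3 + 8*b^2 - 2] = b*(16 - 9*b)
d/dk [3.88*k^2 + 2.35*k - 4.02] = 7.76*k + 2.35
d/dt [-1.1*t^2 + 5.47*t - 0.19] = 5.47 - 2.2*t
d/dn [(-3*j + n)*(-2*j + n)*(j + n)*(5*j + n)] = 11*j^3 - 38*j^2*n + 3*j*n^2 + 4*n^3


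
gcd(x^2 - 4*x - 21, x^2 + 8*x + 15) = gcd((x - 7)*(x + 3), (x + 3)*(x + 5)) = x + 3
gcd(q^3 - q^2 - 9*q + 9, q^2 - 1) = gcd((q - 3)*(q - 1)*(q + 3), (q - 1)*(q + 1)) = q - 1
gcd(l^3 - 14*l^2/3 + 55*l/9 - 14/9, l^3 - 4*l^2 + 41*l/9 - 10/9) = l^2 - 7*l/3 + 2/3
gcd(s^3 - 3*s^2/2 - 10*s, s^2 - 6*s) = s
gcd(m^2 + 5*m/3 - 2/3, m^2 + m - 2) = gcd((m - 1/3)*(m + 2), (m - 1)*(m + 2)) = m + 2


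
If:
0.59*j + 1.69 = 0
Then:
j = -2.86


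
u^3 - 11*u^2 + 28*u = u*(u - 7)*(u - 4)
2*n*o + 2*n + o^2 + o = (2*n + o)*(o + 1)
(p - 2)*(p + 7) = p^2 + 5*p - 14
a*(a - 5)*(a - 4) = a^3 - 9*a^2 + 20*a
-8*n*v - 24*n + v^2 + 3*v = (-8*n + v)*(v + 3)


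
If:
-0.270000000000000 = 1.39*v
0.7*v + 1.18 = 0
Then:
No Solution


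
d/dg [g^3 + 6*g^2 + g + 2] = 3*g^2 + 12*g + 1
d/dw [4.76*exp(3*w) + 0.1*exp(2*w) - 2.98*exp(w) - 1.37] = (14.28*exp(2*w) + 0.2*exp(w) - 2.98)*exp(w)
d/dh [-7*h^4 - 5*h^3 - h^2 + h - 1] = -28*h^3 - 15*h^2 - 2*h + 1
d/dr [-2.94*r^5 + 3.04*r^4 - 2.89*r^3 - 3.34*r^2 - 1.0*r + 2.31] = -14.7*r^4 + 12.16*r^3 - 8.67*r^2 - 6.68*r - 1.0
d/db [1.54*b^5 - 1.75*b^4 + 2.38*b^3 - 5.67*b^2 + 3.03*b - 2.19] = 7.7*b^4 - 7.0*b^3 + 7.14*b^2 - 11.34*b + 3.03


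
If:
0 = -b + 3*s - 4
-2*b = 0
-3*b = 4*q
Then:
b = 0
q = 0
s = 4/3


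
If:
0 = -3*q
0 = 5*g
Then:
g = 0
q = 0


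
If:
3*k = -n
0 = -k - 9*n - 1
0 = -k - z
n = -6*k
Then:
No Solution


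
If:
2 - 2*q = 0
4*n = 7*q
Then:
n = 7/4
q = 1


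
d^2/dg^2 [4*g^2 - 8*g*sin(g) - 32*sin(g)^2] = 8*g*sin(g) + 128*sin(g)^2 - 16*cos(g) - 56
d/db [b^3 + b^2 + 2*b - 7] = 3*b^2 + 2*b + 2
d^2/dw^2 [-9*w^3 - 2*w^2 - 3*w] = -54*w - 4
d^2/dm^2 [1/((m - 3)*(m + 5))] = 2*((m - 3)^2 + (m - 3)*(m + 5) + (m + 5)^2)/((m - 3)^3*(m + 5)^3)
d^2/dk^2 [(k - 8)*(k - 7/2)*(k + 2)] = 6*k - 19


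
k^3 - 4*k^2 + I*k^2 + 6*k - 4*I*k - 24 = (k - 4)*(k - 2*I)*(k + 3*I)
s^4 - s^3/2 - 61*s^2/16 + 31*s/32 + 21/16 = (s - 2)*(s - 3/4)*(s + 1/2)*(s + 7/4)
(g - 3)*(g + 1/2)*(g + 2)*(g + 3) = g^4 + 5*g^3/2 - 8*g^2 - 45*g/2 - 9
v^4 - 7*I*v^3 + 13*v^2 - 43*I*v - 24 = (v - 8*I)*(v - I)^2*(v + 3*I)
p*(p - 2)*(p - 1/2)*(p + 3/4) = p^4 - 7*p^3/4 - 7*p^2/8 + 3*p/4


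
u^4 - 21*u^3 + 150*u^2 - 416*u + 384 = (u - 8)^2*(u - 3)*(u - 2)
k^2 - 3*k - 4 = (k - 4)*(k + 1)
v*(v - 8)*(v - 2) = v^3 - 10*v^2 + 16*v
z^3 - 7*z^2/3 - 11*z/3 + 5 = (z - 3)*(z - 1)*(z + 5/3)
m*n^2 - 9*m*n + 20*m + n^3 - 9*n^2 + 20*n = (m + n)*(n - 5)*(n - 4)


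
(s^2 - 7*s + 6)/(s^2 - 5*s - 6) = (s - 1)/(s + 1)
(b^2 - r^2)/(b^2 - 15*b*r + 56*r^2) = (b^2 - r^2)/(b^2 - 15*b*r + 56*r^2)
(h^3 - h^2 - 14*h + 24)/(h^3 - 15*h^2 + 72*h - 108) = (h^2 + 2*h - 8)/(h^2 - 12*h + 36)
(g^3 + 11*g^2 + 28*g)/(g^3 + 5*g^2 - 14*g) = (g + 4)/(g - 2)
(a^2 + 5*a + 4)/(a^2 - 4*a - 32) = (a + 1)/(a - 8)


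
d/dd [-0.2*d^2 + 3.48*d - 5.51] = 3.48 - 0.4*d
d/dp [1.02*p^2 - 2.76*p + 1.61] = 2.04*p - 2.76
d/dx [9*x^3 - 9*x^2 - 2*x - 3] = 27*x^2 - 18*x - 2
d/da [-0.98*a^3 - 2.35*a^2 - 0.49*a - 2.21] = -2.94*a^2 - 4.7*a - 0.49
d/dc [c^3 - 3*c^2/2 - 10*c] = 3*c^2 - 3*c - 10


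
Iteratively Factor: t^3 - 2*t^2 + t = (t)*(t^2 - 2*t + 1) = t*(t - 1)*(t - 1)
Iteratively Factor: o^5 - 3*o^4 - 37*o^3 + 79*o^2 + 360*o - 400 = (o + 4)*(o^4 - 7*o^3 - 9*o^2 + 115*o - 100) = (o + 4)^2*(o^3 - 11*o^2 + 35*o - 25) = (o - 5)*(o + 4)^2*(o^2 - 6*o + 5) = (o - 5)^2*(o + 4)^2*(o - 1)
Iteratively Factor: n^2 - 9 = (n + 3)*(n - 3)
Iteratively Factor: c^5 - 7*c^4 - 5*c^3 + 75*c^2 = (c)*(c^4 - 7*c^3 - 5*c^2 + 75*c) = c*(c - 5)*(c^3 - 2*c^2 - 15*c) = c^2*(c - 5)*(c^2 - 2*c - 15) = c^2*(c - 5)^2*(c + 3)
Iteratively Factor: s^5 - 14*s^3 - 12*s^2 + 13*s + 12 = (s + 1)*(s^4 - s^3 - 13*s^2 + s + 12) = (s + 1)^2*(s^3 - 2*s^2 - 11*s + 12) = (s + 1)^2*(s + 3)*(s^2 - 5*s + 4) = (s - 4)*(s + 1)^2*(s + 3)*(s - 1)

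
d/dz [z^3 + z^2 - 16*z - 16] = 3*z^2 + 2*z - 16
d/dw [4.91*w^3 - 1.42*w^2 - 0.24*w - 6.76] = 14.73*w^2 - 2.84*w - 0.24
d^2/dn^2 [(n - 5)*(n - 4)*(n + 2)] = 6*n - 14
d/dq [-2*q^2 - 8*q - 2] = -4*q - 8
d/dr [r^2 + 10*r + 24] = 2*r + 10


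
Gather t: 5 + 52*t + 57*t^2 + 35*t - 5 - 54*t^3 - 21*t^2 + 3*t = -54*t^3 + 36*t^2 + 90*t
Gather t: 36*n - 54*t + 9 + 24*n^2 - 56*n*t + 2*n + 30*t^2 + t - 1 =24*n^2 + 38*n + 30*t^2 + t*(-56*n - 53) + 8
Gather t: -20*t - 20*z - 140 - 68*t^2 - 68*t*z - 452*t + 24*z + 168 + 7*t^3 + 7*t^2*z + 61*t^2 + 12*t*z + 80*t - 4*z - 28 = 7*t^3 + t^2*(7*z - 7) + t*(-56*z - 392)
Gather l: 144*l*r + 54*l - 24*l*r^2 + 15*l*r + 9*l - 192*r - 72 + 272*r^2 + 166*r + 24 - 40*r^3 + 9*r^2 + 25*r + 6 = l*(-24*r^2 + 159*r + 63) - 40*r^3 + 281*r^2 - r - 42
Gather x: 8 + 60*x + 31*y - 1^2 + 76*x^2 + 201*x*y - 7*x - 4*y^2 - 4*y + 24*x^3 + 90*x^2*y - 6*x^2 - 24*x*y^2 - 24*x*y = 24*x^3 + x^2*(90*y + 70) + x*(-24*y^2 + 177*y + 53) - 4*y^2 + 27*y + 7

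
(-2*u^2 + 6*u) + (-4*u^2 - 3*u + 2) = -6*u^2 + 3*u + 2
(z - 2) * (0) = 0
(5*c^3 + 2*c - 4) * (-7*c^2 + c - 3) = -35*c^5 + 5*c^4 - 29*c^3 + 30*c^2 - 10*c + 12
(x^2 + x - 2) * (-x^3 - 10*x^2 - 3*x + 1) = -x^5 - 11*x^4 - 11*x^3 + 18*x^2 + 7*x - 2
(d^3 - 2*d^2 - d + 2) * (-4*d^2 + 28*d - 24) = -4*d^5 + 36*d^4 - 76*d^3 + 12*d^2 + 80*d - 48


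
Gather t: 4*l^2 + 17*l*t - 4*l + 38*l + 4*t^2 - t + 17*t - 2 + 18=4*l^2 + 34*l + 4*t^2 + t*(17*l + 16) + 16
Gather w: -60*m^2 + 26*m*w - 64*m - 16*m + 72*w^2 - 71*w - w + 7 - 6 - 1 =-60*m^2 - 80*m + 72*w^2 + w*(26*m - 72)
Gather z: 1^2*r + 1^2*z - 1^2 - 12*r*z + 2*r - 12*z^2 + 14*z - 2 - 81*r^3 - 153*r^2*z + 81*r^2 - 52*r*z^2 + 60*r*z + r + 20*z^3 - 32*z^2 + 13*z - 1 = -81*r^3 + 81*r^2 + 4*r + 20*z^3 + z^2*(-52*r - 44) + z*(-153*r^2 + 48*r + 28) - 4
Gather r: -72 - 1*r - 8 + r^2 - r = r^2 - 2*r - 80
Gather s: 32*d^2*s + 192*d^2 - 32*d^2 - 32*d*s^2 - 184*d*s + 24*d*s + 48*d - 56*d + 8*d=160*d^2 - 32*d*s^2 + s*(32*d^2 - 160*d)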